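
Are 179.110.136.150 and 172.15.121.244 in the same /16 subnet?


Mask: 255.255.0.0
179.110.136.150 AND mask = 179.110.0.0
172.15.121.244 AND mask = 172.15.0.0
No, different subnets (179.110.0.0 vs 172.15.0.0)


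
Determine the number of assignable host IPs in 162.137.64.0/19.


Host bits = 32 - 19 = 13
Total addresses = 2^13 = 8192
Usable = total - 2 (network and broadcast)
Usable hosts: 8190


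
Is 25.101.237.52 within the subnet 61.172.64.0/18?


Subnet network: 61.172.64.0
Test IP AND mask: 25.101.192.0
No, 25.101.237.52 is not in 61.172.64.0/18


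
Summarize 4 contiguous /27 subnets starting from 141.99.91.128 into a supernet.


Original prefix: /27
Number of subnets: 4 = 2^2
New prefix = 27 - 2 = 25
Supernet: 141.99.91.128/25


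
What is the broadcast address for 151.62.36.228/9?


Network: 151.0.0.0/9
Host bits = 23
Set all host bits to 1:
Broadcast: 151.127.255.255


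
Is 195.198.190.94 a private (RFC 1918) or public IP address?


RFC 1918 private ranges:
  10.0.0.0/8 (10.0.0.0 - 10.255.255.255)
  172.16.0.0/12 (172.16.0.0 - 172.31.255.255)
  192.168.0.0/16 (192.168.0.0 - 192.168.255.255)
Public (not in any RFC 1918 range)


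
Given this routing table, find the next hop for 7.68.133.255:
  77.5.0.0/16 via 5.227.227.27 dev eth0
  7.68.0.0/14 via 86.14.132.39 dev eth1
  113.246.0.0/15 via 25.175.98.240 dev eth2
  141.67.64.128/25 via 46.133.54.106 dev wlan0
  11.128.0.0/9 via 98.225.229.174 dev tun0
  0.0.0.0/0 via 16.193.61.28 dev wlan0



Longest prefix match for 7.68.133.255:
  /16 77.5.0.0: no
  /14 7.68.0.0: MATCH
  /15 113.246.0.0: no
  /25 141.67.64.128: no
  /9 11.128.0.0: no
  /0 0.0.0.0: MATCH
Selected: next-hop 86.14.132.39 via eth1 (matched /14)


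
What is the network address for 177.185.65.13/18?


IP:   10110001.10111001.01000001.00001101
Mask: 11111111.11111111.11000000.00000000
AND operation:
Net:  10110001.10111001.01000000.00000000
Network: 177.185.64.0/18


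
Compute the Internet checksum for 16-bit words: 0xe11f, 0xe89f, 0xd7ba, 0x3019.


Sum all words (with carry folding):
+ 0xe11f = 0xe11f
+ 0xe89f = 0xc9bf
+ 0xd7ba = 0xa17a
+ 0x3019 = 0xd193
One's complement: ~0xd193
Checksum = 0x2e6c


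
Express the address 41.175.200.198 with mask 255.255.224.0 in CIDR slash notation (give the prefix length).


Binary: 11111111.11111111.11100000.00000000
Count leading 1s
Prefix: /19


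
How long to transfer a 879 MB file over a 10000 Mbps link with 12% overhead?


Effective throughput = 10000 * (1 - 12/100) = 8800 Mbps
File size in Mb = 879 * 8 = 7032 Mb
Time = 7032 / 8800
Time = 0.7991 seconds


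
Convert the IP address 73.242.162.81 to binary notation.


73 = 01001001
242 = 11110010
162 = 10100010
81 = 01010001
Binary: 01001001.11110010.10100010.01010001


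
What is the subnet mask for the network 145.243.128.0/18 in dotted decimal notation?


/18 means 18 network bits, 14 host bits
Binary: 11111111111111111100000000000000
Mask: 255.255.192.0


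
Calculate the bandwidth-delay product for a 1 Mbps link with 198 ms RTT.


BDP = bandwidth * RTT
= 1 Mbps * 198 ms
= 1 * 1e6 * 198 / 1000 bits
= 198000 bits
= 24750 bytes
= 24.1699 KB
BDP = 198000 bits (24750 bytes)


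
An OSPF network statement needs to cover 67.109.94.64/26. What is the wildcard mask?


Subnet mask: 255.255.255.192
Wildcard = 255.255.255.255 - subnet mask
255 - 255 = 0
255 - 255 = 0
255 - 255 = 0
255 - 192 = 63
Wildcard: 0.0.0.63


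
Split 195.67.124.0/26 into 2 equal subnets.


New prefix = 26 + 1 = 27
Each subnet has 32 addresses
  195.67.124.0/27
  195.67.124.32/27
Subnets: 195.67.124.0/27, 195.67.124.32/27


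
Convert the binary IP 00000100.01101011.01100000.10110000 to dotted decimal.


00000100 = 4
01101011 = 107
01100000 = 96
10110000 = 176
IP: 4.107.96.176


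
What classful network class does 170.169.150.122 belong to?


First octet: 170
Binary: 10101010
10xxxxxx -> Class B (128-191)
Class B, default mask 255.255.0.0 (/16)


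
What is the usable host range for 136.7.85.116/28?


Network: 136.7.85.112
Broadcast: 136.7.85.127
First usable = network + 1
Last usable = broadcast - 1
Range: 136.7.85.113 to 136.7.85.126


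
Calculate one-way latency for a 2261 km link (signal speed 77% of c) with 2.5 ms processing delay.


Speed = 0.77 * 3e5 km/s = 231000 km/s
Propagation delay = 2261 / 231000 = 0.0098 s = 9.7879 ms
Processing delay = 2.5 ms
Total one-way latency = 12.2879 ms


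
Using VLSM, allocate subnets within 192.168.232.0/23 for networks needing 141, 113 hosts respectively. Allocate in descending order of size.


141 hosts -> /24 (254 usable): 192.168.232.0/24
113 hosts -> /25 (126 usable): 192.168.233.0/25
Allocation: 192.168.232.0/24 (141 hosts, 254 usable); 192.168.233.0/25 (113 hosts, 126 usable)


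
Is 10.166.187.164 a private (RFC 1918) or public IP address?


RFC 1918 private ranges:
  10.0.0.0/8 (10.0.0.0 - 10.255.255.255)
  172.16.0.0/12 (172.16.0.0 - 172.31.255.255)
  192.168.0.0/16 (192.168.0.0 - 192.168.255.255)
Private (in 10.0.0.0/8)


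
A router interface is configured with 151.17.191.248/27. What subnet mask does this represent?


/27 means 27 network bits, 5 host bits
Binary: 11111111111111111111111111100000
Mask: 255.255.255.224


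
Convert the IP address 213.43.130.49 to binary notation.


213 = 11010101
43 = 00101011
130 = 10000010
49 = 00110001
Binary: 11010101.00101011.10000010.00110001


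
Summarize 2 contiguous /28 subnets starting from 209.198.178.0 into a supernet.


Original prefix: /28
Number of subnets: 2 = 2^1
New prefix = 28 - 1 = 27
Supernet: 209.198.178.0/27


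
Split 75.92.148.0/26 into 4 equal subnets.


New prefix = 26 + 2 = 28
Each subnet has 16 addresses
  75.92.148.0/28
  75.92.148.16/28
  75.92.148.32/28
  75.92.148.48/28
Subnets: 75.92.148.0/28, 75.92.148.16/28, 75.92.148.32/28, 75.92.148.48/28


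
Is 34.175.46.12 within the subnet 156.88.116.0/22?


Subnet network: 156.88.116.0
Test IP AND mask: 34.175.44.0
No, 34.175.46.12 is not in 156.88.116.0/22


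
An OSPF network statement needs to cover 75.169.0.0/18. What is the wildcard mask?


Subnet mask: 255.255.192.0
Wildcard = 255.255.255.255 - subnet mask
255 - 255 = 0
255 - 255 = 0
255 - 192 = 63
255 - 0 = 255
Wildcard: 0.0.63.255


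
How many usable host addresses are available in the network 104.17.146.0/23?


Host bits = 32 - 23 = 9
Total addresses = 2^9 = 512
Usable = total - 2 (network and broadcast)
Usable hosts: 510


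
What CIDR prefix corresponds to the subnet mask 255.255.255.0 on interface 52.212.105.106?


Binary: 11111111.11111111.11111111.00000000
Count leading 1s
Prefix: /24


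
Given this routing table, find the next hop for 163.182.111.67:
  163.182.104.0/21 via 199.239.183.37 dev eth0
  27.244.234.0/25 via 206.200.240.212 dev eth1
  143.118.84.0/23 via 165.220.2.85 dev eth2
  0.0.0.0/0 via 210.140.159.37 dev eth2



Longest prefix match for 163.182.111.67:
  /21 163.182.104.0: MATCH
  /25 27.244.234.0: no
  /23 143.118.84.0: no
  /0 0.0.0.0: MATCH
Selected: next-hop 199.239.183.37 via eth0 (matched /21)


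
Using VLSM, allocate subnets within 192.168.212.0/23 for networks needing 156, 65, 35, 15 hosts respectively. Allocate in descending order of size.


156 hosts -> /24 (254 usable): 192.168.212.0/24
65 hosts -> /25 (126 usable): 192.168.213.0/25
35 hosts -> /26 (62 usable): 192.168.213.128/26
15 hosts -> /27 (30 usable): 192.168.213.192/27
Allocation: 192.168.212.0/24 (156 hosts, 254 usable); 192.168.213.0/25 (65 hosts, 126 usable); 192.168.213.128/26 (35 hosts, 62 usable); 192.168.213.192/27 (15 hosts, 30 usable)


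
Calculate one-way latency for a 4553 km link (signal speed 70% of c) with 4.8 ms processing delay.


Speed = 0.7 * 3e5 km/s = 210000 km/s
Propagation delay = 4553 / 210000 = 0.0217 s = 21.681 ms
Processing delay = 4.8 ms
Total one-way latency = 26.481 ms


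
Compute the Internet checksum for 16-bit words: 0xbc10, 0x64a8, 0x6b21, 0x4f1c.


Sum all words (with carry folding):
+ 0xbc10 = 0xbc10
+ 0x64a8 = 0x20b9
+ 0x6b21 = 0x8bda
+ 0x4f1c = 0xdaf6
One's complement: ~0xdaf6
Checksum = 0x2509


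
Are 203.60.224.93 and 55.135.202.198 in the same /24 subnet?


Mask: 255.255.255.0
203.60.224.93 AND mask = 203.60.224.0
55.135.202.198 AND mask = 55.135.202.0
No, different subnets (203.60.224.0 vs 55.135.202.0)


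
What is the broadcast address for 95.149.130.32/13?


Network: 95.144.0.0/13
Host bits = 19
Set all host bits to 1:
Broadcast: 95.151.255.255


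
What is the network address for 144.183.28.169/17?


IP:   10010000.10110111.00011100.10101001
Mask: 11111111.11111111.10000000.00000000
AND operation:
Net:  10010000.10110111.00000000.00000000
Network: 144.183.0.0/17


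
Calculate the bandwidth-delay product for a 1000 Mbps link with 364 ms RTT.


BDP = bandwidth * RTT
= 1000 Mbps * 364 ms
= 1000 * 1e6 * 364 / 1000 bits
= 364000000 bits
= 45500000 bytes
= 44433.5938 KB
BDP = 364000000 bits (45500000 bytes)


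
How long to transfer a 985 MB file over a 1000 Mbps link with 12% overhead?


Effective throughput = 1000 * (1 - 12/100) = 880 Mbps
File size in Mb = 985 * 8 = 7880 Mb
Time = 7880 / 880
Time = 8.9545 seconds


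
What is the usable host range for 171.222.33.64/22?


Network: 171.222.32.0
Broadcast: 171.222.35.255
First usable = network + 1
Last usable = broadcast - 1
Range: 171.222.32.1 to 171.222.35.254


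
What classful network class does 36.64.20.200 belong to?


First octet: 36
Binary: 00100100
0xxxxxxx -> Class A (1-126)
Class A, default mask 255.0.0.0 (/8)


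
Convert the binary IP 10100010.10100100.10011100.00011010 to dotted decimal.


10100010 = 162
10100100 = 164
10011100 = 156
00011010 = 26
IP: 162.164.156.26


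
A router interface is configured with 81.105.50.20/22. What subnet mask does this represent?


/22 means 22 network bits, 10 host bits
Binary: 11111111111111111111110000000000
Mask: 255.255.252.0


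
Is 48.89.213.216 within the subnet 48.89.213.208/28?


Subnet network: 48.89.213.208
Test IP AND mask: 48.89.213.208
Yes, 48.89.213.216 is in 48.89.213.208/28


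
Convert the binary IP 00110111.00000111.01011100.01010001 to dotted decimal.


00110111 = 55
00000111 = 7
01011100 = 92
01010001 = 81
IP: 55.7.92.81


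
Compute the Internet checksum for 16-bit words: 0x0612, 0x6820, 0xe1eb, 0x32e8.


Sum all words (with carry folding):
+ 0x0612 = 0x0612
+ 0x6820 = 0x6e32
+ 0xe1eb = 0x501e
+ 0x32e8 = 0x8306
One's complement: ~0x8306
Checksum = 0x7cf9


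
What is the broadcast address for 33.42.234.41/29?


Network: 33.42.234.40/29
Host bits = 3
Set all host bits to 1:
Broadcast: 33.42.234.47


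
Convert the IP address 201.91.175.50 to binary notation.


201 = 11001001
91 = 01011011
175 = 10101111
50 = 00110010
Binary: 11001001.01011011.10101111.00110010


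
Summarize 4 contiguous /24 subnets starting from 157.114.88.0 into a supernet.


Original prefix: /24
Number of subnets: 4 = 2^2
New prefix = 24 - 2 = 22
Supernet: 157.114.88.0/22


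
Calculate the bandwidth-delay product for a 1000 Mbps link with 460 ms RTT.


BDP = bandwidth * RTT
= 1000 Mbps * 460 ms
= 1000 * 1e6 * 460 / 1000 bits
= 460000000 bits
= 57500000 bytes
= 56152.3438 KB
BDP = 460000000 bits (57500000 bytes)


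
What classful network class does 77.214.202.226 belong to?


First octet: 77
Binary: 01001101
0xxxxxxx -> Class A (1-126)
Class A, default mask 255.0.0.0 (/8)


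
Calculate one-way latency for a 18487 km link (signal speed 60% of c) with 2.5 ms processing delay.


Speed = 0.6 * 3e5 km/s = 180000 km/s
Propagation delay = 18487 / 180000 = 0.1027 s = 102.7056 ms
Processing delay = 2.5 ms
Total one-way latency = 105.2056 ms


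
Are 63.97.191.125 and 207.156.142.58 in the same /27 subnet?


Mask: 255.255.255.224
63.97.191.125 AND mask = 63.97.191.96
207.156.142.58 AND mask = 207.156.142.32
No, different subnets (63.97.191.96 vs 207.156.142.32)


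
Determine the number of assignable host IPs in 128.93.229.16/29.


Host bits = 32 - 29 = 3
Total addresses = 2^3 = 8
Usable = total - 2 (network and broadcast)
Usable hosts: 6


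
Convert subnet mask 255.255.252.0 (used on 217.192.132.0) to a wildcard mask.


Subnet mask: 255.255.252.0
Wildcard = 255.255.255.255 - subnet mask
255 - 255 = 0
255 - 255 = 0
255 - 252 = 3
255 - 0 = 255
Wildcard: 0.0.3.255


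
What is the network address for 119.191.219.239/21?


IP:   01110111.10111111.11011011.11101111
Mask: 11111111.11111111.11111000.00000000
AND operation:
Net:  01110111.10111111.11011000.00000000
Network: 119.191.216.0/21


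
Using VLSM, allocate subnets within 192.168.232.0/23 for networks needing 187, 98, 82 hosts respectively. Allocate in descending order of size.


187 hosts -> /24 (254 usable): 192.168.232.0/24
98 hosts -> /25 (126 usable): 192.168.233.0/25
82 hosts -> /25 (126 usable): 192.168.233.128/25
Allocation: 192.168.232.0/24 (187 hosts, 254 usable); 192.168.233.0/25 (98 hosts, 126 usable); 192.168.233.128/25 (82 hosts, 126 usable)


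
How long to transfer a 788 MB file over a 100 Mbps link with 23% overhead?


Effective throughput = 100 * (1 - 23/100) = 77 Mbps
File size in Mb = 788 * 8 = 6304 Mb
Time = 6304 / 77
Time = 81.8701 seconds


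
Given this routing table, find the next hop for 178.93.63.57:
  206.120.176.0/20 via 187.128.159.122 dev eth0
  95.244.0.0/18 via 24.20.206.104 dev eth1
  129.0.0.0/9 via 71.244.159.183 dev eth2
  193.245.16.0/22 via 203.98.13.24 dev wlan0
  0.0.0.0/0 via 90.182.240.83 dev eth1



Longest prefix match for 178.93.63.57:
  /20 206.120.176.0: no
  /18 95.244.0.0: no
  /9 129.0.0.0: no
  /22 193.245.16.0: no
  /0 0.0.0.0: MATCH
Selected: next-hop 90.182.240.83 via eth1 (matched /0)


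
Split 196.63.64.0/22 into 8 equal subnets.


New prefix = 22 + 3 = 25
Each subnet has 128 addresses
  196.63.64.0/25
  196.63.64.128/25
  196.63.65.0/25
  196.63.65.128/25
  196.63.66.0/25
  196.63.66.128/25
  196.63.67.0/25
  196.63.67.128/25
Subnets: 196.63.64.0/25, 196.63.64.128/25, 196.63.65.0/25, 196.63.65.128/25, 196.63.66.0/25, 196.63.66.128/25, 196.63.67.0/25, 196.63.67.128/25


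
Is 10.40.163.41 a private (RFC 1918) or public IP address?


RFC 1918 private ranges:
  10.0.0.0/8 (10.0.0.0 - 10.255.255.255)
  172.16.0.0/12 (172.16.0.0 - 172.31.255.255)
  192.168.0.0/16 (192.168.0.0 - 192.168.255.255)
Private (in 10.0.0.0/8)


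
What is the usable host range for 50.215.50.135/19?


Network: 50.215.32.0
Broadcast: 50.215.63.255
First usable = network + 1
Last usable = broadcast - 1
Range: 50.215.32.1 to 50.215.63.254


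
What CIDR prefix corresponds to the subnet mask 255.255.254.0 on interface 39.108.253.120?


Binary: 11111111.11111111.11111110.00000000
Count leading 1s
Prefix: /23


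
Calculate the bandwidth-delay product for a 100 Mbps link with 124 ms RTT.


BDP = bandwidth * RTT
= 100 Mbps * 124 ms
= 100 * 1e6 * 124 / 1000 bits
= 12400000 bits
= 1550000 bytes
= 1513.6719 KB
BDP = 12400000 bits (1550000 bytes)


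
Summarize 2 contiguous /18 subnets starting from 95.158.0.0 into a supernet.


Original prefix: /18
Number of subnets: 2 = 2^1
New prefix = 18 - 1 = 17
Supernet: 95.158.0.0/17


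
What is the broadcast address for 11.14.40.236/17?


Network: 11.14.0.0/17
Host bits = 15
Set all host bits to 1:
Broadcast: 11.14.127.255


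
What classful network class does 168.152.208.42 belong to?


First octet: 168
Binary: 10101000
10xxxxxx -> Class B (128-191)
Class B, default mask 255.255.0.0 (/16)


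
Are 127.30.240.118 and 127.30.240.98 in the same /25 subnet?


Mask: 255.255.255.128
127.30.240.118 AND mask = 127.30.240.0
127.30.240.98 AND mask = 127.30.240.0
Yes, same subnet (127.30.240.0)


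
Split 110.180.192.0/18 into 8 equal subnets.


New prefix = 18 + 3 = 21
Each subnet has 2048 addresses
  110.180.192.0/21
  110.180.200.0/21
  110.180.208.0/21
  110.180.216.0/21
  110.180.224.0/21
  110.180.232.0/21
  110.180.240.0/21
  110.180.248.0/21
Subnets: 110.180.192.0/21, 110.180.200.0/21, 110.180.208.0/21, 110.180.216.0/21, 110.180.224.0/21, 110.180.232.0/21, 110.180.240.0/21, 110.180.248.0/21


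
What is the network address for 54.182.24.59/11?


IP:   00110110.10110110.00011000.00111011
Mask: 11111111.11100000.00000000.00000000
AND operation:
Net:  00110110.10100000.00000000.00000000
Network: 54.160.0.0/11


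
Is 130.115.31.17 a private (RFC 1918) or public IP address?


RFC 1918 private ranges:
  10.0.0.0/8 (10.0.0.0 - 10.255.255.255)
  172.16.0.0/12 (172.16.0.0 - 172.31.255.255)
  192.168.0.0/16 (192.168.0.0 - 192.168.255.255)
Public (not in any RFC 1918 range)


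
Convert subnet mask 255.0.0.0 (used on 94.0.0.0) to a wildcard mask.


Subnet mask: 255.0.0.0
Wildcard = 255.255.255.255 - subnet mask
255 - 255 = 0
255 - 0 = 255
255 - 0 = 255
255 - 0 = 255
Wildcard: 0.255.255.255


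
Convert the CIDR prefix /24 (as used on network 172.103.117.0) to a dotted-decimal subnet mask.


/24 means 24 network bits, 8 host bits
Binary: 11111111111111111111111100000000
Mask: 255.255.255.0


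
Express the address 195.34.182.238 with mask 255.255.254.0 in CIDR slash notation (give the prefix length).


Binary: 11111111.11111111.11111110.00000000
Count leading 1s
Prefix: /23


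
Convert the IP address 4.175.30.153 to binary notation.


4 = 00000100
175 = 10101111
30 = 00011110
153 = 10011001
Binary: 00000100.10101111.00011110.10011001


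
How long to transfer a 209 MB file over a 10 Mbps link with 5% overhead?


Effective throughput = 10 * (1 - 5/100) = 9.5 Mbps
File size in Mb = 209 * 8 = 1672 Mb
Time = 1672 / 9.5
Time = 176 seconds


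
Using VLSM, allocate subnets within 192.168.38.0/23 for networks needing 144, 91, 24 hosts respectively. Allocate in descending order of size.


144 hosts -> /24 (254 usable): 192.168.38.0/24
91 hosts -> /25 (126 usable): 192.168.39.0/25
24 hosts -> /27 (30 usable): 192.168.39.128/27
Allocation: 192.168.38.0/24 (144 hosts, 254 usable); 192.168.39.0/25 (91 hosts, 126 usable); 192.168.39.128/27 (24 hosts, 30 usable)


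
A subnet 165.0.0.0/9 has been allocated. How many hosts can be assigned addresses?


Host bits = 32 - 9 = 23
Total addresses = 2^23 = 8388608
Usable = total - 2 (network and broadcast)
Usable hosts: 8388606


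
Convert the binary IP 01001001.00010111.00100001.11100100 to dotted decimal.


01001001 = 73
00010111 = 23
00100001 = 33
11100100 = 228
IP: 73.23.33.228


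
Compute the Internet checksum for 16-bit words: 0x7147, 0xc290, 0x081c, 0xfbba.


Sum all words (with carry folding):
+ 0x7147 = 0x7147
+ 0xc290 = 0x33d8
+ 0x081c = 0x3bf4
+ 0xfbba = 0x37af
One's complement: ~0x37af
Checksum = 0xc850


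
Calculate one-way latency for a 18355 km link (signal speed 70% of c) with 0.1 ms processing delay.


Speed = 0.7 * 3e5 km/s = 210000 km/s
Propagation delay = 18355 / 210000 = 0.0874 s = 87.4048 ms
Processing delay = 0.1 ms
Total one-way latency = 87.5048 ms


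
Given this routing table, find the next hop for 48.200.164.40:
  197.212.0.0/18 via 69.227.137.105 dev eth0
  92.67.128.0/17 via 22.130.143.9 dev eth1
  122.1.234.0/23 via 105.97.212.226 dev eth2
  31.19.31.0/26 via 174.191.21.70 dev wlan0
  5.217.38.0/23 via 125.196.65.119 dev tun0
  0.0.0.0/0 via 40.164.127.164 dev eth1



Longest prefix match for 48.200.164.40:
  /18 197.212.0.0: no
  /17 92.67.128.0: no
  /23 122.1.234.0: no
  /26 31.19.31.0: no
  /23 5.217.38.0: no
  /0 0.0.0.0: MATCH
Selected: next-hop 40.164.127.164 via eth1 (matched /0)


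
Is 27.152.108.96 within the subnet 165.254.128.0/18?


Subnet network: 165.254.128.0
Test IP AND mask: 27.152.64.0
No, 27.152.108.96 is not in 165.254.128.0/18


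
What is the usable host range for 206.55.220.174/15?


Network: 206.54.0.0
Broadcast: 206.55.255.255
First usable = network + 1
Last usable = broadcast - 1
Range: 206.54.0.1 to 206.55.255.254


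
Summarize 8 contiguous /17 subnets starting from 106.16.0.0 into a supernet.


Original prefix: /17
Number of subnets: 8 = 2^3
New prefix = 17 - 3 = 14
Supernet: 106.16.0.0/14


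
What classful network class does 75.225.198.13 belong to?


First octet: 75
Binary: 01001011
0xxxxxxx -> Class A (1-126)
Class A, default mask 255.0.0.0 (/8)


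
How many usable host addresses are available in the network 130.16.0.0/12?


Host bits = 32 - 12 = 20
Total addresses = 2^20 = 1048576
Usable = total - 2 (network and broadcast)
Usable hosts: 1048574


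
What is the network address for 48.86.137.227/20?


IP:   00110000.01010110.10001001.11100011
Mask: 11111111.11111111.11110000.00000000
AND operation:
Net:  00110000.01010110.10000000.00000000
Network: 48.86.128.0/20


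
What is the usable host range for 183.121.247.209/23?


Network: 183.121.246.0
Broadcast: 183.121.247.255
First usable = network + 1
Last usable = broadcast - 1
Range: 183.121.246.1 to 183.121.247.254


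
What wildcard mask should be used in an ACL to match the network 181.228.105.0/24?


Subnet mask: 255.255.255.0
Wildcard = 255.255.255.255 - subnet mask
255 - 255 = 0
255 - 255 = 0
255 - 255 = 0
255 - 0 = 255
Wildcard: 0.0.0.255


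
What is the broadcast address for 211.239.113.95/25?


Network: 211.239.113.0/25
Host bits = 7
Set all host bits to 1:
Broadcast: 211.239.113.127


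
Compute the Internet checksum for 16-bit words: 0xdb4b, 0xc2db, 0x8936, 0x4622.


Sum all words (with carry folding):
+ 0xdb4b = 0xdb4b
+ 0xc2db = 0x9e27
+ 0x8936 = 0x275e
+ 0x4622 = 0x6d80
One's complement: ~0x6d80
Checksum = 0x927f


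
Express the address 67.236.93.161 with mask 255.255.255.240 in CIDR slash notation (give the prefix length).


Binary: 11111111.11111111.11111111.11110000
Count leading 1s
Prefix: /28


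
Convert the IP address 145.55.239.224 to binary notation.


145 = 10010001
55 = 00110111
239 = 11101111
224 = 11100000
Binary: 10010001.00110111.11101111.11100000


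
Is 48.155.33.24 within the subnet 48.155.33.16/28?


Subnet network: 48.155.33.16
Test IP AND mask: 48.155.33.16
Yes, 48.155.33.24 is in 48.155.33.16/28


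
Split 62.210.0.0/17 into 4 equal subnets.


New prefix = 17 + 2 = 19
Each subnet has 8192 addresses
  62.210.0.0/19
  62.210.32.0/19
  62.210.64.0/19
  62.210.96.0/19
Subnets: 62.210.0.0/19, 62.210.32.0/19, 62.210.64.0/19, 62.210.96.0/19


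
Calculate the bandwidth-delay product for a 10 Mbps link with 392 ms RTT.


BDP = bandwidth * RTT
= 10 Mbps * 392 ms
= 10 * 1e6 * 392 / 1000 bits
= 3920000 bits
= 490000 bytes
= 478.5156 KB
BDP = 3920000 bits (490000 bytes)


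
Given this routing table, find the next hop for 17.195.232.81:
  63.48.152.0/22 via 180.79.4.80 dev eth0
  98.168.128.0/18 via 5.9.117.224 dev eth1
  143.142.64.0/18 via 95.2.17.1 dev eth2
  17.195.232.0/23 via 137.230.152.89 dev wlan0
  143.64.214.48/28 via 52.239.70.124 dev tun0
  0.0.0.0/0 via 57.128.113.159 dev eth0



Longest prefix match for 17.195.232.81:
  /22 63.48.152.0: no
  /18 98.168.128.0: no
  /18 143.142.64.0: no
  /23 17.195.232.0: MATCH
  /28 143.64.214.48: no
  /0 0.0.0.0: MATCH
Selected: next-hop 137.230.152.89 via wlan0 (matched /23)


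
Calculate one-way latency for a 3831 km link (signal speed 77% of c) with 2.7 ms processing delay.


Speed = 0.77 * 3e5 km/s = 231000 km/s
Propagation delay = 3831 / 231000 = 0.0166 s = 16.5844 ms
Processing delay = 2.7 ms
Total one-way latency = 19.2844 ms


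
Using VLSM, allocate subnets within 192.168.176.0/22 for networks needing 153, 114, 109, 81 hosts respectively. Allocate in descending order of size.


153 hosts -> /24 (254 usable): 192.168.176.0/24
114 hosts -> /25 (126 usable): 192.168.177.0/25
109 hosts -> /25 (126 usable): 192.168.177.128/25
81 hosts -> /25 (126 usable): 192.168.178.0/25
Allocation: 192.168.176.0/24 (153 hosts, 254 usable); 192.168.177.0/25 (114 hosts, 126 usable); 192.168.177.128/25 (109 hosts, 126 usable); 192.168.178.0/25 (81 hosts, 126 usable)


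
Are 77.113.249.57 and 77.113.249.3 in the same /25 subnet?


Mask: 255.255.255.128
77.113.249.57 AND mask = 77.113.249.0
77.113.249.3 AND mask = 77.113.249.0
Yes, same subnet (77.113.249.0)


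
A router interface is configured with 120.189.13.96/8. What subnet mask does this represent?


/8 means 8 network bits, 24 host bits
Binary: 11111111000000000000000000000000
Mask: 255.0.0.0


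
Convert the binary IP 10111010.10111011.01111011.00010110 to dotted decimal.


10111010 = 186
10111011 = 187
01111011 = 123
00010110 = 22
IP: 186.187.123.22


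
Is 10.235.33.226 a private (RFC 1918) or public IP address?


RFC 1918 private ranges:
  10.0.0.0/8 (10.0.0.0 - 10.255.255.255)
  172.16.0.0/12 (172.16.0.0 - 172.31.255.255)
  192.168.0.0/16 (192.168.0.0 - 192.168.255.255)
Private (in 10.0.0.0/8)


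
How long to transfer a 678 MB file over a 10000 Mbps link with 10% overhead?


Effective throughput = 10000 * (1 - 10/100) = 9000 Mbps
File size in Mb = 678 * 8 = 5424 Mb
Time = 5424 / 9000
Time = 0.6027 seconds


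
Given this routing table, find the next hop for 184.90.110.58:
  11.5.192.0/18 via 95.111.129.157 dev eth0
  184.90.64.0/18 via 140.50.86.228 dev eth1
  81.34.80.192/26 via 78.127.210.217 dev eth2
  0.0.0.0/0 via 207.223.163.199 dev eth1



Longest prefix match for 184.90.110.58:
  /18 11.5.192.0: no
  /18 184.90.64.0: MATCH
  /26 81.34.80.192: no
  /0 0.0.0.0: MATCH
Selected: next-hop 140.50.86.228 via eth1 (matched /18)


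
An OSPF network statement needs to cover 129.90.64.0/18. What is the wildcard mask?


Subnet mask: 255.255.192.0
Wildcard = 255.255.255.255 - subnet mask
255 - 255 = 0
255 - 255 = 0
255 - 192 = 63
255 - 0 = 255
Wildcard: 0.0.63.255


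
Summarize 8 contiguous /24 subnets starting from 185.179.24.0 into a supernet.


Original prefix: /24
Number of subnets: 8 = 2^3
New prefix = 24 - 3 = 21
Supernet: 185.179.24.0/21


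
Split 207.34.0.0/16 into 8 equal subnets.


New prefix = 16 + 3 = 19
Each subnet has 8192 addresses
  207.34.0.0/19
  207.34.32.0/19
  207.34.64.0/19
  207.34.96.0/19
  207.34.128.0/19
  207.34.160.0/19
  207.34.192.0/19
  207.34.224.0/19
Subnets: 207.34.0.0/19, 207.34.32.0/19, 207.34.64.0/19, 207.34.96.0/19, 207.34.128.0/19, 207.34.160.0/19, 207.34.192.0/19, 207.34.224.0/19


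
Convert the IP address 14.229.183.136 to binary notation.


14 = 00001110
229 = 11100101
183 = 10110111
136 = 10001000
Binary: 00001110.11100101.10110111.10001000


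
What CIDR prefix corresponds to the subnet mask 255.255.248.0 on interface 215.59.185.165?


Binary: 11111111.11111111.11111000.00000000
Count leading 1s
Prefix: /21


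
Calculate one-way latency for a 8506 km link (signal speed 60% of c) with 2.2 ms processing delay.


Speed = 0.6 * 3e5 km/s = 180000 km/s
Propagation delay = 8506 / 180000 = 0.0473 s = 47.2556 ms
Processing delay = 2.2 ms
Total one-way latency = 49.4556 ms


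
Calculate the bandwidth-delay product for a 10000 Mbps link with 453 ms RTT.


BDP = bandwidth * RTT
= 10000 Mbps * 453 ms
= 10000 * 1e6 * 453 / 1000 bits
= 4530000000 bits
= 566250000 bytes
= 552978.5156 KB
BDP = 4530000000 bits (566250000 bytes)


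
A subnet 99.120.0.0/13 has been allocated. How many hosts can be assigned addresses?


Host bits = 32 - 13 = 19
Total addresses = 2^19 = 524288
Usable = total - 2 (network and broadcast)
Usable hosts: 524286


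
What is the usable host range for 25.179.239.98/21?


Network: 25.179.232.0
Broadcast: 25.179.239.255
First usable = network + 1
Last usable = broadcast - 1
Range: 25.179.232.1 to 25.179.239.254


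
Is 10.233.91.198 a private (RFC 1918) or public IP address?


RFC 1918 private ranges:
  10.0.0.0/8 (10.0.0.0 - 10.255.255.255)
  172.16.0.0/12 (172.16.0.0 - 172.31.255.255)
  192.168.0.0/16 (192.168.0.0 - 192.168.255.255)
Private (in 10.0.0.0/8)


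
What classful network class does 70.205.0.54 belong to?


First octet: 70
Binary: 01000110
0xxxxxxx -> Class A (1-126)
Class A, default mask 255.0.0.0 (/8)


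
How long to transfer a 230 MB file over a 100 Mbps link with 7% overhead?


Effective throughput = 100 * (1 - 7/100) = 93 Mbps
File size in Mb = 230 * 8 = 1840 Mb
Time = 1840 / 93
Time = 19.7849 seconds


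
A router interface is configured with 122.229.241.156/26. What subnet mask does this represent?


/26 means 26 network bits, 6 host bits
Binary: 11111111111111111111111111000000
Mask: 255.255.255.192


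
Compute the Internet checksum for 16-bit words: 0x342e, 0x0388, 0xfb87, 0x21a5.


Sum all words (with carry folding):
+ 0x342e = 0x342e
+ 0x0388 = 0x37b6
+ 0xfb87 = 0x333e
+ 0x21a5 = 0x54e3
One's complement: ~0x54e3
Checksum = 0xab1c


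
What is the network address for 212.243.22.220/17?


IP:   11010100.11110011.00010110.11011100
Mask: 11111111.11111111.10000000.00000000
AND operation:
Net:  11010100.11110011.00000000.00000000
Network: 212.243.0.0/17


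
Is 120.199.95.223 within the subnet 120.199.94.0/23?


Subnet network: 120.199.94.0
Test IP AND mask: 120.199.94.0
Yes, 120.199.95.223 is in 120.199.94.0/23


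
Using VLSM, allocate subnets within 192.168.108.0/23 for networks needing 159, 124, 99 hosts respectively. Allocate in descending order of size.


159 hosts -> /24 (254 usable): 192.168.108.0/24
124 hosts -> /25 (126 usable): 192.168.109.0/25
99 hosts -> /25 (126 usable): 192.168.109.128/25
Allocation: 192.168.108.0/24 (159 hosts, 254 usable); 192.168.109.0/25 (124 hosts, 126 usable); 192.168.109.128/25 (99 hosts, 126 usable)


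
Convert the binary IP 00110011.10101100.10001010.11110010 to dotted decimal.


00110011 = 51
10101100 = 172
10001010 = 138
11110010 = 242
IP: 51.172.138.242


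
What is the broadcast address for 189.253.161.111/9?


Network: 189.128.0.0/9
Host bits = 23
Set all host bits to 1:
Broadcast: 189.255.255.255


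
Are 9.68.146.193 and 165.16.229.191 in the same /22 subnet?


Mask: 255.255.252.0
9.68.146.193 AND mask = 9.68.144.0
165.16.229.191 AND mask = 165.16.228.0
No, different subnets (9.68.144.0 vs 165.16.228.0)


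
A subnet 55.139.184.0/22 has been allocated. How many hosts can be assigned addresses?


Host bits = 32 - 22 = 10
Total addresses = 2^10 = 1024
Usable = total - 2 (network and broadcast)
Usable hosts: 1022


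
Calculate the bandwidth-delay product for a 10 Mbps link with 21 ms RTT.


BDP = bandwidth * RTT
= 10 Mbps * 21 ms
= 10 * 1e6 * 21 / 1000 bits
= 210000 bits
= 26250 bytes
= 25.6348 KB
BDP = 210000 bits (26250 bytes)


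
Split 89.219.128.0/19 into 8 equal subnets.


New prefix = 19 + 3 = 22
Each subnet has 1024 addresses
  89.219.128.0/22
  89.219.132.0/22
  89.219.136.0/22
  89.219.140.0/22
  89.219.144.0/22
  89.219.148.0/22
  89.219.152.0/22
  89.219.156.0/22
Subnets: 89.219.128.0/22, 89.219.132.0/22, 89.219.136.0/22, 89.219.140.0/22, 89.219.144.0/22, 89.219.148.0/22, 89.219.152.0/22, 89.219.156.0/22


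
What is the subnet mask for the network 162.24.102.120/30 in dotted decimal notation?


/30 means 30 network bits, 2 host bits
Binary: 11111111111111111111111111111100
Mask: 255.255.255.252


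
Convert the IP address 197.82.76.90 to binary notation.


197 = 11000101
82 = 01010010
76 = 01001100
90 = 01011010
Binary: 11000101.01010010.01001100.01011010


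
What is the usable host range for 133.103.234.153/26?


Network: 133.103.234.128
Broadcast: 133.103.234.191
First usable = network + 1
Last usable = broadcast - 1
Range: 133.103.234.129 to 133.103.234.190


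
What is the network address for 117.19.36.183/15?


IP:   01110101.00010011.00100100.10110111
Mask: 11111111.11111110.00000000.00000000
AND operation:
Net:  01110101.00010010.00000000.00000000
Network: 117.18.0.0/15


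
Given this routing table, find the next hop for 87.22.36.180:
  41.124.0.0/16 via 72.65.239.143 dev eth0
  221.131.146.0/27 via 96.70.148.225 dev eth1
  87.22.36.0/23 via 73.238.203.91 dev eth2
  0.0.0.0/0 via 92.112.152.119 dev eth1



Longest prefix match for 87.22.36.180:
  /16 41.124.0.0: no
  /27 221.131.146.0: no
  /23 87.22.36.0: MATCH
  /0 0.0.0.0: MATCH
Selected: next-hop 73.238.203.91 via eth2 (matched /23)


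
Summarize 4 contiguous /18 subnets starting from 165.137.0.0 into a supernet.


Original prefix: /18
Number of subnets: 4 = 2^2
New prefix = 18 - 2 = 16
Supernet: 165.137.0.0/16


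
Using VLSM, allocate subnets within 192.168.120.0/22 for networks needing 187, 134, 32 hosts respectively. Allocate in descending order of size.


187 hosts -> /24 (254 usable): 192.168.120.0/24
134 hosts -> /24 (254 usable): 192.168.121.0/24
32 hosts -> /26 (62 usable): 192.168.122.0/26
Allocation: 192.168.120.0/24 (187 hosts, 254 usable); 192.168.121.0/24 (134 hosts, 254 usable); 192.168.122.0/26 (32 hosts, 62 usable)


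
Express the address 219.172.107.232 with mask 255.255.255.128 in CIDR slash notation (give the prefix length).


Binary: 11111111.11111111.11111111.10000000
Count leading 1s
Prefix: /25


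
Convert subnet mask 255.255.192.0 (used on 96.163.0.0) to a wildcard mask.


Subnet mask: 255.255.192.0
Wildcard = 255.255.255.255 - subnet mask
255 - 255 = 0
255 - 255 = 0
255 - 192 = 63
255 - 0 = 255
Wildcard: 0.0.63.255


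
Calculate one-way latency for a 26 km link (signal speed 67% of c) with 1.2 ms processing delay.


Speed = 0.67 * 3e5 km/s = 201000 km/s
Propagation delay = 26 / 201000 = 0.0001 s = 0.1294 ms
Processing delay = 1.2 ms
Total one-way latency = 1.3294 ms


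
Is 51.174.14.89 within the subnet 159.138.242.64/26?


Subnet network: 159.138.242.64
Test IP AND mask: 51.174.14.64
No, 51.174.14.89 is not in 159.138.242.64/26


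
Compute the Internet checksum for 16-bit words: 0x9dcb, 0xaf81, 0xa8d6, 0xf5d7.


Sum all words (with carry folding):
+ 0x9dcb = 0x9dcb
+ 0xaf81 = 0x4d4d
+ 0xa8d6 = 0xf623
+ 0xf5d7 = 0xebfb
One's complement: ~0xebfb
Checksum = 0x1404


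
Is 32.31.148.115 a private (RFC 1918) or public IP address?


RFC 1918 private ranges:
  10.0.0.0/8 (10.0.0.0 - 10.255.255.255)
  172.16.0.0/12 (172.16.0.0 - 172.31.255.255)
  192.168.0.0/16 (192.168.0.0 - 192.168.255.255)
Public (not in any RFC 1918 range)


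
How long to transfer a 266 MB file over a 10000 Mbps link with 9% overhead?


Effective throughput = 10000 * (1 - 9/100) = 9100 Mbps
File size in Mb = 266 * 8 = 2128 Mb
Time = 2128 / 9100
Time = 0.2338 seconds


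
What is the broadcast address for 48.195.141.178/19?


Network: 48.195.128.0/19
Host bits = 13
Set all host bits to 1:
Broadcast: 48.195.159.255


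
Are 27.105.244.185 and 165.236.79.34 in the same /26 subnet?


Mask: 255.255.255.192
27.105.244.185 AND mask = 27.105.244.128
165.236.79.34 AND mask = 165.236.79.0
No, different subnets (27.105.244.128 vs 165.236.79.0)


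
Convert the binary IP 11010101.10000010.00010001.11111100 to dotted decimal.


11010101 = 213
10000010 = 130
00010001 = 17
11111100 = 252
IP: 213.130.17.252


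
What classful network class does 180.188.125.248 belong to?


First octet: 180
Binary: 10110100
10xxxxxx -> Class B (128-191)
Class B, default mask 255.255.0.0 (/16)


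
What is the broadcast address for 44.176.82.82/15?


Network: 44.176.0.0/15
Host bits = 17
Set all host bits to 1:
Broadcast: 44.177.255.255


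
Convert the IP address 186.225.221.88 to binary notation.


186 = 10111010
225 = 11100001
221 = 11011101
88 = 01011000
Binary: 10111010.11100001.11011101.01011000


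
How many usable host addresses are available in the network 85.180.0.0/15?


Host bits = 32 - 15 = 17
Total addresses = 2^17 = 131072
Usable = total - 2 (network and broadcast)
Usable hosts: 131070


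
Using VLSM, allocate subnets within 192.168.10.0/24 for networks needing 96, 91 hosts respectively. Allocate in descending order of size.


96 hosts -> /25 (126 usable): 192.168.10.0/25
91 hosts -> /25 (126 usable): 192.168.10.128/25
Allocation: 192.168.10.0/25 (96 hosts, 126 usable); 192.168.10.128/25 (91 hosts, 126 usable)


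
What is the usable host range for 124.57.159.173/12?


Network: 124.48.0.0
Broadcast: 124.63.255.255
First usable = network + 1
Last usable = broadcast - 1
Range: 124.48.0.1 to 124.63.255.254


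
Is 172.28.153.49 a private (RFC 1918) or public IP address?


RFC 1918 private ranges:
  10.0.0.0/8 (10.0.0.0 - 10.255.255.255)
  172.16.0.0/12 (172.16.0.0 - 172.31.255.255)
  192.168.0.0/16 (192.168.0.0 - 192.168.255.255)
Private (in 172.16.0.0/12)


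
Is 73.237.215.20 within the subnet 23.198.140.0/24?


Subnet network: 23.198.140.0
Test IP AND mask: 73.237.215.0
No, 73.237.215.20 is not in 23.198.140.0/24


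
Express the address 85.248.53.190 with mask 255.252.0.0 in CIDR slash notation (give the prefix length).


Binary: 11111111.11111100.00000000.00000000
Count leading 1s
Prefix: /14


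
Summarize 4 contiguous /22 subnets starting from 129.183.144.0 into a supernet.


Original prefix: /22
Number of subnets: 4 = 2^2
New prefix = 22 - 2 = 20
Supernet: 129.183.144.0/20


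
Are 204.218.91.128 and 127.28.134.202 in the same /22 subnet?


Mask: 255.255.252.0
204.218.91.128 AND mask = 204.218.88.0
127.28.134.202 AND mask = 127.28.132.0
No, different subnets (204.218.88.0 vs 127.28.132.0)


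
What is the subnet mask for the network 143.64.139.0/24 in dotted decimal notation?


/24 means 24 network bits, 8 host bits
Binary: 11111111111111111111111100000000
Mask: 255.255.255.0


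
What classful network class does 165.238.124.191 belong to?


First octet: 165
Binary: 10100101
10xxxxxx -> Class B (128-191)
Class B, default mask 255.255.0.0 (/16)


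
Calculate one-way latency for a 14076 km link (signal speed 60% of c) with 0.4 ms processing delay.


Speed = 0.6 * 3e5 km/s = 180000 km/s
Propagation delay = 14076 / 180000 = 0.0782 s = 78.2 ms
Processing delay = 0.4 ms
Total one-way latency = 78.6 ms


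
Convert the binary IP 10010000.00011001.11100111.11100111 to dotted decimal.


10010000 = 144
00011001 = 25
11100111 = 231
11100111 = 231
IP: 144.25.231.231


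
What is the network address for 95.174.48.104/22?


IP:   01011111.10101110.00110000.01101000
Mask: 11111111.11111111.11111100.00000000
AND operation:
Net:  01011111.10101110.00110000.00000000
Network: 95.174.48.0/22


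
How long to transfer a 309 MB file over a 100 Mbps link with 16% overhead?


Effective throughput = 100 * (1 - 16/100) = 84 Mbps
File size in Mb = 309 * 8 = 2472 Mb
Time = 2472 / 84
Time = 29.4286 seconds


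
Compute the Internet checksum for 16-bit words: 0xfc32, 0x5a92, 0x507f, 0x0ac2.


Sum all words (with carry folding):
+ 0xfc32 = 0xfc32
+ 0x5a92 = 0x56c5
+ 0x507f = 0xa744
+ 0x0ac2 = 0xb206
One's complement: ~0xb206
Checksum = 0x4df9


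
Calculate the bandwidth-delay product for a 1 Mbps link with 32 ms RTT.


BDP = bandwidth * RTT
= 1 Mbps * 32 ms
= 1 * 1e6 * 32 / 1000 bits
= 32000 bits
= 4000 bytes
= 3.9062 KB
BDP = 32000 bits (4000 bytes)


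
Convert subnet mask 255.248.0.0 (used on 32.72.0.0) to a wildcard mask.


Subnet mask: 255.248.0.0
Wildcard = 255.255.255.255 - subnet mask
255 - 255 = 0
255 - 248 = 7
255 - 0 = 255
255 - 0 = 255
Wildcard: 0.7.255.255


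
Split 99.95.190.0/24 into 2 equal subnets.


New prefix = 24 + 1 = 25
Each subnet has 128 addresses
  99.95.190.0/25
  99.95.190.128/25
Subnets: 99.95.190.0/25, 99.95.190.128/25


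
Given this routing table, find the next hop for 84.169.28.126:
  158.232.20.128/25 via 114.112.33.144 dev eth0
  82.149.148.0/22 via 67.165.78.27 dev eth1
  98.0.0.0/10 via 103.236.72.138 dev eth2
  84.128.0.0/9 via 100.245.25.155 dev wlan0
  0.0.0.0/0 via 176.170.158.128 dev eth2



Longest prefix match for 84.169.28.126:
  /25 158.232.20.128: no
  /22 82.149.148.0: no
  /10 98.0.0.0: no
  /9 84.128.0.0: MATCH
  /0 0.0.0.0: MATCH
Selected: next-hop 100.245.25.155 via wlan0 (matched /9)
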